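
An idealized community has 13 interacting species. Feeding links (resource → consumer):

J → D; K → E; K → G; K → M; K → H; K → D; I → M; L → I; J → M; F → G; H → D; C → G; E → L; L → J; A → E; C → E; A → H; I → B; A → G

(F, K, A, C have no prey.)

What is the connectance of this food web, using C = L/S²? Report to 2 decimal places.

C = 0.11

The web has S = 13 species and L = 19 feeding links.
C = L / S² = 19 / 169 = 0.1124 ≈ 0.11.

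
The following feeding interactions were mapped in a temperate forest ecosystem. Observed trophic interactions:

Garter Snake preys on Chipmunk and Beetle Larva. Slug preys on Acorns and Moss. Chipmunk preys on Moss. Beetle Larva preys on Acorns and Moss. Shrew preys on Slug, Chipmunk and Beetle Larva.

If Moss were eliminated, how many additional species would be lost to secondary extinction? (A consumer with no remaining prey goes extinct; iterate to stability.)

1

Remove Moss.
Round 1: Chipmunk (all prey gone) → extinct.
No further losses. Total secondary extinctions: 1.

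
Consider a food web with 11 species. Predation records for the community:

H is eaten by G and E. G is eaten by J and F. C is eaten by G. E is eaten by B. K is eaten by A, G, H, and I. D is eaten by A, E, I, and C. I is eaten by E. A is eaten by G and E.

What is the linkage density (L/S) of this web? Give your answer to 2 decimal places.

There are L = 17 links among S = 11 species.
L/S = 17/11 = 1.5455 ≈ 1.55.

L/S = 1.55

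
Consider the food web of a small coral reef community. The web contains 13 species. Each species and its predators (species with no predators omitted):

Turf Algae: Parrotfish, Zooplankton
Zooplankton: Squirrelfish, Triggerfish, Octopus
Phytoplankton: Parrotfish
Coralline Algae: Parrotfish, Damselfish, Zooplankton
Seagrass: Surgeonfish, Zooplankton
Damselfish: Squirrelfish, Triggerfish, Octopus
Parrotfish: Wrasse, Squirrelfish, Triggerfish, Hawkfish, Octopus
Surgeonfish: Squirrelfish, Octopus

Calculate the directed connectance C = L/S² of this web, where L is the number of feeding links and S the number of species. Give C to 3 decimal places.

The web has S = 13 species and L = 21 feeding links.
C = L / S² = 21 / 169 = 0.1243 ≈ 0.124.

C = 0.124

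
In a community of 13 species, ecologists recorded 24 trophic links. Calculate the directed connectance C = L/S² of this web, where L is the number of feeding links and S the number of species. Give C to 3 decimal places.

The web has S = 13 species and L = 24 feeding links.
C = L / S² = 24 / 169 = 0.1420 ≈ 0.142.

C = 0.142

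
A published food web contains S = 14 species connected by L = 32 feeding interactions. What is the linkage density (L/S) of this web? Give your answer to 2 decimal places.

There are L = 32 links among S = 14 species.
L/S = 32/14 = 2.2857 ≈ 2.29.

L/S = 2.29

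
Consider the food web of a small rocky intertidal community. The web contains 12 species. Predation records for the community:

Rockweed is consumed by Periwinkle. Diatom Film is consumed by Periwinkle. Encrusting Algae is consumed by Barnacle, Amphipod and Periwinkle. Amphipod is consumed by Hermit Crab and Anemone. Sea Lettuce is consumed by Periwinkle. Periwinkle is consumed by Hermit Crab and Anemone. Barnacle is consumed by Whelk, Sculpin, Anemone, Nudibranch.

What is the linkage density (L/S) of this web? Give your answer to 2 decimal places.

L/S = 1.17

There are L = 14 links among S = 12 species.
L/S = 14/12 = 1.1667 ≈ 1.17.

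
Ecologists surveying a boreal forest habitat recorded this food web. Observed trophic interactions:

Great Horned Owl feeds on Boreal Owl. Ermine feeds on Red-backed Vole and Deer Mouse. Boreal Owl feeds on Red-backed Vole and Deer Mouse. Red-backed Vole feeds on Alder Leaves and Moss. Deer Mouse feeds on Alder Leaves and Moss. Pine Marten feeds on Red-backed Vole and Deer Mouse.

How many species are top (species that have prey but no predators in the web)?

Top species (has prey, but nothing eats it): Ermine, Pine Marten, Great Horned Owl.
Count: 3.

3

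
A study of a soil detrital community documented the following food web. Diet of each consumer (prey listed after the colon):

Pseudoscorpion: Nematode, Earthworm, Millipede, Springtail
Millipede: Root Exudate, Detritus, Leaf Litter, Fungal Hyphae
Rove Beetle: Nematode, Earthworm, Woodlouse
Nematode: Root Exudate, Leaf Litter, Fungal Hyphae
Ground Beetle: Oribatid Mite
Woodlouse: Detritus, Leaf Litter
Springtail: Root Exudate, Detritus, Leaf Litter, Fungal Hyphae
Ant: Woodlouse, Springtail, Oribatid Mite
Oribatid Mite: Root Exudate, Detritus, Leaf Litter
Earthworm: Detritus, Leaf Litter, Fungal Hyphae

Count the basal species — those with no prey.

Basal species (no prey listed): Root Exudate, Detritus, Leaf Litter, Fungal Hyphae.
Count: 4.

4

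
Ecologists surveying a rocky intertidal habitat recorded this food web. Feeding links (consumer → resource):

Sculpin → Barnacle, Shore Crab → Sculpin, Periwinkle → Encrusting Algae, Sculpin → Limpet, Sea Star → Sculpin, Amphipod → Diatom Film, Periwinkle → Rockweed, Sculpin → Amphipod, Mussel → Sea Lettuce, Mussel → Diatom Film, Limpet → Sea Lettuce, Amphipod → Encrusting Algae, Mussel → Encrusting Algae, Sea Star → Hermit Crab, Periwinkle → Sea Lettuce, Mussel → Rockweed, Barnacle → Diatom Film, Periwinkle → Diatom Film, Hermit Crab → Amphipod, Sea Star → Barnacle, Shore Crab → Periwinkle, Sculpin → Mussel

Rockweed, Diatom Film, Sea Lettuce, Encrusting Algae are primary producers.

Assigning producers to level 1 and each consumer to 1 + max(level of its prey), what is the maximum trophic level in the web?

Producers (level 1): Rockweed, Diatom Film, Sea Lettuce, Encrusting Algae.
Sea Lettuce → Limpet → Sculpin → Sea Star gives Sea Star level 4.
No species has a prey at level 4, so no species reaches level 5.

4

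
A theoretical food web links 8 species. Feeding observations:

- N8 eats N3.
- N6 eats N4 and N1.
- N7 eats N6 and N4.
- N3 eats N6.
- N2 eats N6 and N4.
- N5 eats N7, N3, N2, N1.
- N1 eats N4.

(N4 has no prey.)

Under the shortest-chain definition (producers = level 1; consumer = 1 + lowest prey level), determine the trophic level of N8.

N4 is a producer → level 1.
N6 eats N4 → level 2.
N3 eats N6 → level 3.
N8 eats N3 → level 4.
No prey of N8 is below level 3, so 4 is the minimum.

Trophic level 4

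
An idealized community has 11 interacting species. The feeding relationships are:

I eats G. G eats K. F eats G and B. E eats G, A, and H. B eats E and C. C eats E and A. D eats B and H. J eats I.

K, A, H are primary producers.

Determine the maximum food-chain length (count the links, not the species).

One longest chain: K → G → E → C → B → F.
It has 6 species and 5 links.

5 links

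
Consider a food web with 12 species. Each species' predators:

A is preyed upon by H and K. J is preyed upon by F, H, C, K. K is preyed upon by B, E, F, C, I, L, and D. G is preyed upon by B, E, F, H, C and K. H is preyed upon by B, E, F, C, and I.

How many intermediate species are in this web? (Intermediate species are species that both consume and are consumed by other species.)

2

Intermediate species (has both prey and predators): K, H.
Count: 2.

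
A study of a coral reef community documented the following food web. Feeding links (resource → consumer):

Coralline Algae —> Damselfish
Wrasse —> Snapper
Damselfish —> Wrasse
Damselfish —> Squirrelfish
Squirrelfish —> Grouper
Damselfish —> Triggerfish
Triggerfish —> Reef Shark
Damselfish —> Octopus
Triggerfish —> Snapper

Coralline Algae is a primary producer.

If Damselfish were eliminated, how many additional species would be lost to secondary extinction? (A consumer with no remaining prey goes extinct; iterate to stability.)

7

Remove Damselfish.
Round 1: Squirrelfish (all prey gone), Triggerfish (all prey gone), Wrasse (all prey gone), Octopus (all prey gone) → extinct.
Round 2: Grouper (all prey gone), Snapper (all prey gone), Reef Shark (all prey gone) → extinct.
No further losses. Total secondary extinctions: 7.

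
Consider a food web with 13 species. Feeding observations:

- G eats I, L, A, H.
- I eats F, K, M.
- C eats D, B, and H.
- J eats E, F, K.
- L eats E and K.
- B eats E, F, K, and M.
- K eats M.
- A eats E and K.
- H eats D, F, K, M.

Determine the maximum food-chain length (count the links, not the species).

One longest chain: M → K → L → G.
It has 4 species and 3 links.

3 links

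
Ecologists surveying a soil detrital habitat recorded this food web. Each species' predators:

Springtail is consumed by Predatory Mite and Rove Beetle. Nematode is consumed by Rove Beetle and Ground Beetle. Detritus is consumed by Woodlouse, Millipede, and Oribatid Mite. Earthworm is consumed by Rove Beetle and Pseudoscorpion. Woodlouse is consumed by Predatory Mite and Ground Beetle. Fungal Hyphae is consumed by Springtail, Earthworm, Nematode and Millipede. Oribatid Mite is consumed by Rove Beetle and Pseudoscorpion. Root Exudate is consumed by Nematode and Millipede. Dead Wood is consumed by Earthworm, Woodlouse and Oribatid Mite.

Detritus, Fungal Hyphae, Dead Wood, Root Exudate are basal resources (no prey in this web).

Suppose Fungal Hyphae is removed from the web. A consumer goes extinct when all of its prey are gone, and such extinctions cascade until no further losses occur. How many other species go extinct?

Remove Fungal Hyphae.
Round 1: Springtail (all prey gone) → extinct.
No further losses. Total secondary extinctions: 1.

1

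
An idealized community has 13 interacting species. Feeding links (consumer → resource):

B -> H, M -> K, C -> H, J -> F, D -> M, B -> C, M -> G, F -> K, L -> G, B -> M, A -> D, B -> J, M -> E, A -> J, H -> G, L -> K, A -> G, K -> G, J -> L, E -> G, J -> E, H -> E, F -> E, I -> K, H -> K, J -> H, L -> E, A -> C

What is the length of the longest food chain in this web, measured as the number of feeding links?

One longest chain: G → E → H → C → A.
It has 5 species and 4 links.

4 links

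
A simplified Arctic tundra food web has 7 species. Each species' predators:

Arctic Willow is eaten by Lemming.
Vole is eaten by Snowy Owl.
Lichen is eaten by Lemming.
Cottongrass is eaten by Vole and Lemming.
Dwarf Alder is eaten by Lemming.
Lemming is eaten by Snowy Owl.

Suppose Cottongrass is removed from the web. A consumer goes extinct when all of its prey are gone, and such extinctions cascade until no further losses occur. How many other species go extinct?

Remove Cottongrass.
Round 1: Vole (all prey gone) → extinct.
No further losses. Total secondary extinctions: 1.

1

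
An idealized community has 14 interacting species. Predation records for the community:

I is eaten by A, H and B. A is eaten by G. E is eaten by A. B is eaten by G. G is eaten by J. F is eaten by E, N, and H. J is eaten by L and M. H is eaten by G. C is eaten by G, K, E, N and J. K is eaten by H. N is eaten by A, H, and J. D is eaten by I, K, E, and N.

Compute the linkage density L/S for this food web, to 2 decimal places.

L/S = 1.86

There are L = 26 links among S = 14 species.
L/S = 26/14 = 1.8571 ≈ 1.86.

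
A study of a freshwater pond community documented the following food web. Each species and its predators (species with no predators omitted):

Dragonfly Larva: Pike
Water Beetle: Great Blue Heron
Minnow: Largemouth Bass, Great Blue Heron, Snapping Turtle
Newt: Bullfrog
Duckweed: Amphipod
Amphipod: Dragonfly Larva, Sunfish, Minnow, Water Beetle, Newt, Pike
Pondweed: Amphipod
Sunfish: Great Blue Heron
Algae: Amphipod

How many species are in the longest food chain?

One longest chain: Duckweed → Amphipod → Newt → Bullfrog.
It has 4 species and 3 links.

4 species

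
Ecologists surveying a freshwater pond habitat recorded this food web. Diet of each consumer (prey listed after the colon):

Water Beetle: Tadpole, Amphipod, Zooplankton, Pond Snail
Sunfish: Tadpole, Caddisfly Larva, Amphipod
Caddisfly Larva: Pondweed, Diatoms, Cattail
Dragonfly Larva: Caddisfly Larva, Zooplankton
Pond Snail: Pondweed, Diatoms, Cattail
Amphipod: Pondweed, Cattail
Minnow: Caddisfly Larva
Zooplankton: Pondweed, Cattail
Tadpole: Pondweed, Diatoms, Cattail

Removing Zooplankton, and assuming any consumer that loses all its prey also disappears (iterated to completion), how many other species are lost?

Remove Zooplankton.
Every predator of it retains at least one other prey: Water Beetle still has Tadpole, Amphipod, Pond Snail; Dragonfly Larva still has Caddisfly Larva.
No consumer loses all prey, so no secondary extinctions occur.

0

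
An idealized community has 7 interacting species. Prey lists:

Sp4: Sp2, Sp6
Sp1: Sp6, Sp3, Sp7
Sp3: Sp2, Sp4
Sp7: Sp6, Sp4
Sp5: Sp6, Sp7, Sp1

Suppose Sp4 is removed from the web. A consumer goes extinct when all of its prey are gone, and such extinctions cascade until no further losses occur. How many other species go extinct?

0

Remove Sp4.
Every predator of it retains at least one other prey: Sp3 still has Sp2; Sp7 still has Sp6.
No consumer loses all prey, so no secondary extinctions occur.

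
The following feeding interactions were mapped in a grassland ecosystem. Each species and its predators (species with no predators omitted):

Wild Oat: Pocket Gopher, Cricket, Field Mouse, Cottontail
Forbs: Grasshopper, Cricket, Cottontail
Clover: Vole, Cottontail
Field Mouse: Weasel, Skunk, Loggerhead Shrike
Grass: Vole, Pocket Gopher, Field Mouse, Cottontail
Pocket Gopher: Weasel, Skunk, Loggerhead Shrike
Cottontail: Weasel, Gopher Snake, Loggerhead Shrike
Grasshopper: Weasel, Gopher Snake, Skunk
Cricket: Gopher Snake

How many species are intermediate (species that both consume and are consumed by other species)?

5

Intermediate species (has both prey and predators): Grasshopper, Pocket Gopher, Cricket, Field Mouse, Cottontail.
Count: 5.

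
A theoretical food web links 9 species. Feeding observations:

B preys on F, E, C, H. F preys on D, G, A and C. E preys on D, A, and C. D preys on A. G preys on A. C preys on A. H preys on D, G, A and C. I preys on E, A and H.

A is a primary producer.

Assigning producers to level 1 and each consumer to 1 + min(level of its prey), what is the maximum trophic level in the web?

Producers (level 1): A.
Following each consumer down to its lowest-level prey: A → C → B (levels 1 through 3).
All prey of B (C 2, E 2, F 2, H 2) are at level 2 or above, so B is at level 1 + 2 = 3.
Every consumer has at least one prey at level 2 or below, so none exceeds level 3.

3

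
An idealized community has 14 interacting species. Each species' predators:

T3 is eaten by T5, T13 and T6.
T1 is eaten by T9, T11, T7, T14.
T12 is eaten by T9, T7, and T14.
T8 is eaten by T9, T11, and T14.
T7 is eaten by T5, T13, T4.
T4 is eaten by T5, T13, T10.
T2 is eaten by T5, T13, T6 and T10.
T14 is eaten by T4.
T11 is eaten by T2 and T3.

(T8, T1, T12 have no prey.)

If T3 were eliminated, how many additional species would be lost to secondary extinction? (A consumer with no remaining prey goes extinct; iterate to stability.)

0

Remove T3.
Every predator of it retains at least one other prey: T5 still has T7, T4, T2; T6 still has T2; T13 still has T7, T4, T2.
No consumer loses all prey, so no secondary extinctions occur.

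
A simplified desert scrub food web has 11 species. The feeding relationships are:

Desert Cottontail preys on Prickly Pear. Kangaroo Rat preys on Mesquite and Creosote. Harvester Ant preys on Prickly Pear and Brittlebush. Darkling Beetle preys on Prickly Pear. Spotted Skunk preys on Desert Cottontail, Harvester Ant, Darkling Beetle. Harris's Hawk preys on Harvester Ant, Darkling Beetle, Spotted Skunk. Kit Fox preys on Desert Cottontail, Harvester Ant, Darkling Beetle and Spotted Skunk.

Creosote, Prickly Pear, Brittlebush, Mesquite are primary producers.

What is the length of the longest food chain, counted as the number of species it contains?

One longest chain: Prickly Pear → Harvester Ant → Spotted Skunk → Kit Fox.
It has 4 species and 3 links.

4 species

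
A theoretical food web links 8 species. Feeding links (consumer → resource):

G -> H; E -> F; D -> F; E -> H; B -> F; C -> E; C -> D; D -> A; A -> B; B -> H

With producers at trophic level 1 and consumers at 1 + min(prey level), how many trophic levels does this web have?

Producers (level 1): H, F.
Following each consumer down to its lowest-level prey: H → B → A (levels 1 through 3).
All prey of A (B 2) are at level 2 or above, so A is at level 1 + 2 = 3.
Every consumer has at least one prey at level 2 or below, so none exceeds level 3.

3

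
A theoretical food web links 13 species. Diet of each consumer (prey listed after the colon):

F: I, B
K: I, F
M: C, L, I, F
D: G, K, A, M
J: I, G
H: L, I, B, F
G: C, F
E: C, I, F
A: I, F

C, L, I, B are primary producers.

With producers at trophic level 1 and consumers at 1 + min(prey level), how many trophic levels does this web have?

Producers (level 1): C, L, I, B.
Following each consumer down to its lowest-level prey: I → K → D (levels 1 through 3).
All prey of D (K 2, A 2, M 2, G 2) are at level 2 or above, so D is at level 1 + 2 = 3.
Every consumer has at least one prey at level 2 or below, so none exceeds level 3.

3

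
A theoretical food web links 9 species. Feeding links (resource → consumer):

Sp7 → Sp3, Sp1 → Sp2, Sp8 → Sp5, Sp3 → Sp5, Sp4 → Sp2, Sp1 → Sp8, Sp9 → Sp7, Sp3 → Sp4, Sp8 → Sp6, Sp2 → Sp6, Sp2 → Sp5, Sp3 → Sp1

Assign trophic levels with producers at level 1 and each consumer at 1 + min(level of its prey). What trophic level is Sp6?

Trophic level 6

Sp9 is a producer → level 1.
Sp7 eats Sp9 → level 2.
Sp3 eats Sp7 → level 3.
Sp1 eats Sp3 → level 4.
Sp8 eats Sp1 → level 5.
Sp6 eats Sp8 → level 6.
No prey of Sp6 is below level 5, so 6 is the minimum.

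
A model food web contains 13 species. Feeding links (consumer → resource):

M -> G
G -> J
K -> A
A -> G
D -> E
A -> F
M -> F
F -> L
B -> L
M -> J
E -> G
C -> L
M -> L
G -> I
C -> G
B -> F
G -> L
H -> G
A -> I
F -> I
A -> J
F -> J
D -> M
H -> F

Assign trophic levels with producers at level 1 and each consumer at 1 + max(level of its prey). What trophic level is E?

Trophic level 3

I is a producer → level 1.
G eats I (level 1); other prey at levels: L 1, J 1 → level 2.
E eats G → level 3.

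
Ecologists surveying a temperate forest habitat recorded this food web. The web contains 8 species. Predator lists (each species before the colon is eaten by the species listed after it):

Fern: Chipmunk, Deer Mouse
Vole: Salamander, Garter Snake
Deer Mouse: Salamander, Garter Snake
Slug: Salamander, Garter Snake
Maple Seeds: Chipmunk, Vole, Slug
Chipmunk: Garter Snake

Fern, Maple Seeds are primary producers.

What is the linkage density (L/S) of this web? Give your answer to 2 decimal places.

There are L = 12 links among S = 8 species.
L/S = 12/8 = 1.5000 ≈ 1.50.

L/S = 1.50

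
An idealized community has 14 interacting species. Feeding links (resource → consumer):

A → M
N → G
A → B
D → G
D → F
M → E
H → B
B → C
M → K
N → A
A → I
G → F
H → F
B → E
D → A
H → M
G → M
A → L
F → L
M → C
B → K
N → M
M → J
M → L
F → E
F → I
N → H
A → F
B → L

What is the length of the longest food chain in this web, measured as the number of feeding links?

One longest chain: N → H → F → I.
It has 4 species and 3 links.

3 links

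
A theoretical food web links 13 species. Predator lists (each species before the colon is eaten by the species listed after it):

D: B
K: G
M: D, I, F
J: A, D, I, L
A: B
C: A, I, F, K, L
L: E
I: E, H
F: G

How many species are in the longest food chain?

3 species

One longest chain: J → A → B.
It has 3 species and 2 links.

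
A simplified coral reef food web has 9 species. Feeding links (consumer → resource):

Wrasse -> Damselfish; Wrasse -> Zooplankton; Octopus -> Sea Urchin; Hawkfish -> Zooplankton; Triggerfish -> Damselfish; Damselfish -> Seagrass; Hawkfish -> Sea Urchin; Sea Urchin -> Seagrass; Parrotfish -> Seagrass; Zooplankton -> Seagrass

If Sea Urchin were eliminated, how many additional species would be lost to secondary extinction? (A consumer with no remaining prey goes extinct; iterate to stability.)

1

Remove Sea Urchin.
Round 1: Octopus (all prey gone) → extinct.
No further losses. Total secondary extinctions: 1.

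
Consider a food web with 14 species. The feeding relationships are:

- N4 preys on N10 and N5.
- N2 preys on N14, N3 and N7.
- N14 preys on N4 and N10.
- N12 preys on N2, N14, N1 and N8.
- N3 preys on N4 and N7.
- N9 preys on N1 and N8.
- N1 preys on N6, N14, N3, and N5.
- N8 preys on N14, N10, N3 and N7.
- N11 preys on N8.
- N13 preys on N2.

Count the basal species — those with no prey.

4

Basal species (no prey listed): N7, N6, N10, N5.
Count: 4.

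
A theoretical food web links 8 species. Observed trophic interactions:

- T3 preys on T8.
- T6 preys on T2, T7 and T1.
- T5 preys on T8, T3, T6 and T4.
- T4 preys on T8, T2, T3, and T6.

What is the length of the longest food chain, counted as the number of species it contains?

4 species

One longest chain: T8 → T3 → T4 → T5.
It has 4 species and 3 links.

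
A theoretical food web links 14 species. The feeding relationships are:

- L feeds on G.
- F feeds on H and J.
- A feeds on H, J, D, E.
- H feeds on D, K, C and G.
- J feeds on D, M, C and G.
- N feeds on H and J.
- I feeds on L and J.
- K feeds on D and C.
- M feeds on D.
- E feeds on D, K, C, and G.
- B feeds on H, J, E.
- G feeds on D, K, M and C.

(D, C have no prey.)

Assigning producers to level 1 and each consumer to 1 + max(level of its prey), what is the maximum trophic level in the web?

5

Producers (level 1): D, C.
D → K → G → J → N gives N level 5.
No species has a prey at level 5, so no species reaches level 6.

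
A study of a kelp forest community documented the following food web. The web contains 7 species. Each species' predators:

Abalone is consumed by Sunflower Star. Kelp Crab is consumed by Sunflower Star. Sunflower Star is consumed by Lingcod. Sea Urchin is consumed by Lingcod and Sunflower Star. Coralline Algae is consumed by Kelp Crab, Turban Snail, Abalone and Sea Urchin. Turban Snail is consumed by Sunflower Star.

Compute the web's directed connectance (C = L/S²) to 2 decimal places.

C = 0.20

The web has S = 7 species and L = 10 feeding links.
C = L / S² = 10 / 49 = 0.2041 ≈ 0.20.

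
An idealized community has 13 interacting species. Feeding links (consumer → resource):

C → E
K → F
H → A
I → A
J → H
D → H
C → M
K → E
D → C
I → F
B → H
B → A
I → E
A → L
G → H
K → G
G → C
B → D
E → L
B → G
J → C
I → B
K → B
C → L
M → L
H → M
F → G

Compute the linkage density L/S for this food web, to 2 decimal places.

There are L = 27 links among S = 13 species.
L/S = 27/13 = 2.0769 ≈ 2.08.

L/S = 2.08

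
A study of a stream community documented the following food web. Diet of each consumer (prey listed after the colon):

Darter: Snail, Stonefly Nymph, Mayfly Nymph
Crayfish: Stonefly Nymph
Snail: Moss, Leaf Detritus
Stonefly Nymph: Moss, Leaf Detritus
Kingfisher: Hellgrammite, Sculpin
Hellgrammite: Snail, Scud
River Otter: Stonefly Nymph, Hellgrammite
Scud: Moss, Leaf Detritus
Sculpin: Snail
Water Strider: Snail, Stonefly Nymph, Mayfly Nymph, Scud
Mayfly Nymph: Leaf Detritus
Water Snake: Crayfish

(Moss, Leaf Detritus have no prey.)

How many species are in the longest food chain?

One longest chain: Moss → Stonefly Nymph → Crayfish → Water Snake.
It has 4 species and 3 links.

4 species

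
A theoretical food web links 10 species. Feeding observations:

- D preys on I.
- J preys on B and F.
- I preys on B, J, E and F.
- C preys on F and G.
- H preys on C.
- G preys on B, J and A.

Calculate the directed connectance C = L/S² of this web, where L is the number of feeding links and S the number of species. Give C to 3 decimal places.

The web has S = 10 species and L = 13 feeding links.
C = L / S² = 13 / 100 = 0.1300 ≈ 0.130.

C = 0.130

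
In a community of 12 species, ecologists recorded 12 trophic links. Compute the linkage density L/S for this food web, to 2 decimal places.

There are L = 12 links among S = 12 species.
L/S = 12/12 = 1.0000 ≈ 1.00.

L/S = 1.00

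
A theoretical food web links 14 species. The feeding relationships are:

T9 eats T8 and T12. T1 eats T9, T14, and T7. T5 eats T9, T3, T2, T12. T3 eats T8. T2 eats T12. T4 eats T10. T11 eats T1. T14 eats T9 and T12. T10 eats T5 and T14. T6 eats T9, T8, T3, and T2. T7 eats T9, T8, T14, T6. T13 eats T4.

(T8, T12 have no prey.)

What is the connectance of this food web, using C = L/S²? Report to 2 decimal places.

The web has S = 14 species and L = 26 feeding links.
C = L / S² = 26 / 196 = 0.1327 ≈ 0.13.

C = 0.13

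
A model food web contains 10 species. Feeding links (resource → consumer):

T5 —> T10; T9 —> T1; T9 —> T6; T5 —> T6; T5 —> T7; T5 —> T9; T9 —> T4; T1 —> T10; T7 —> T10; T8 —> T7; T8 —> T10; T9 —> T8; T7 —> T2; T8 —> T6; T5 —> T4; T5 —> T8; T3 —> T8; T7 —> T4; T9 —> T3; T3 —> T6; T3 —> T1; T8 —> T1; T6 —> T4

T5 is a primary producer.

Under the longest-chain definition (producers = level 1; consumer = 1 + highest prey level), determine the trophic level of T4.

T5 is a producer → level 1.
T9 eats T5 → level 2.
T3 eats T9 → level 3.
T8 eats T3 (level 3); other prey at levels: T5 1, T9 2 → level 4.
T7 eats T8 (level 4); other prey at levels: T5 1 → level 5.
T4 eats T7 (level 5); other prey at levels: T5 1, T9 2, T6 5 → level 6.

Trophic level 6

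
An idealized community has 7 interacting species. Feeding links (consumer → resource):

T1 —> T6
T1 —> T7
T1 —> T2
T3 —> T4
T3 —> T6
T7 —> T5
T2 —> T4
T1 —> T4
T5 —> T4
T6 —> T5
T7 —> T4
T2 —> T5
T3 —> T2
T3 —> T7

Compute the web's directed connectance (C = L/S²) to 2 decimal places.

The web has S = 7 species and L = 14 feeding links.
C = L / S² = 14 / 49 = 0.2857 ≈ 0.29.

C = 0.29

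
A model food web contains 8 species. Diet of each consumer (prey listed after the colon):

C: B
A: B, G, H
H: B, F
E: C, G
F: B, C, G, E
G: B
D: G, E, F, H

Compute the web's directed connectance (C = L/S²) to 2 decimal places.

C = 0.27

The web has S = 8 species and L = 17 feeding links.
C = L / S² = 17 / 64 = 0.2656 ≈ 0.27.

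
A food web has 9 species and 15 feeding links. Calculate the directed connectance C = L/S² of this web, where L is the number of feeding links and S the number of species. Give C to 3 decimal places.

The web has S = 9 species and L = 15 feeding links.
C = L / S² = 15 / 81 = 0.1852 ≈ 0.185.

C = 0.185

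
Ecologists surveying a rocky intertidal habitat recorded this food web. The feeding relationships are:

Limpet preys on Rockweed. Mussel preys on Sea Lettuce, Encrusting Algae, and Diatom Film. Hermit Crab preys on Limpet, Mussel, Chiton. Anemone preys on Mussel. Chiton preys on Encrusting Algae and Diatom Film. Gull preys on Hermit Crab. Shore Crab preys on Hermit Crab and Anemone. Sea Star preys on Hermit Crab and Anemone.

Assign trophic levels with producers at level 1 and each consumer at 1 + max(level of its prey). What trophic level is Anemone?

Trophic level 3

Diatom Film is a producer → level 1.
Mussel eats Diatom Film (level 1); other prey at levels: Encrusting Algae 1, Sea Lettuce 1 → level 2.
Anemone eats Mussel → level 3.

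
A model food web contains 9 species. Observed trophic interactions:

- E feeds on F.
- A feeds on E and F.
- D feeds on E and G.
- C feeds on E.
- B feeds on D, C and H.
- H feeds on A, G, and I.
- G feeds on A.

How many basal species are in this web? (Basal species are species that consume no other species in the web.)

2

Basal species (no prey listed): F, I.
Count: 2.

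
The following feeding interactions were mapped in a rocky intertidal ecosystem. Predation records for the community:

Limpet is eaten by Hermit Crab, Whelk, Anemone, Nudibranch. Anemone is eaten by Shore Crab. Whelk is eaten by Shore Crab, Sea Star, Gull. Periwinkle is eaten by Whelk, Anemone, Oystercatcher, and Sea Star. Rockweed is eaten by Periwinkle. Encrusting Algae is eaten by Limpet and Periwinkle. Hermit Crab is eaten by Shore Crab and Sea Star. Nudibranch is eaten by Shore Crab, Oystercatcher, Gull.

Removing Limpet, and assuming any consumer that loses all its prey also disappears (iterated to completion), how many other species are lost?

2

Remove Limpet.
Round 1: Hermit Crab (all prey gone), Nudibranch (all prey gone) → extinct.
No further losses. Total secondary extinctions: 2.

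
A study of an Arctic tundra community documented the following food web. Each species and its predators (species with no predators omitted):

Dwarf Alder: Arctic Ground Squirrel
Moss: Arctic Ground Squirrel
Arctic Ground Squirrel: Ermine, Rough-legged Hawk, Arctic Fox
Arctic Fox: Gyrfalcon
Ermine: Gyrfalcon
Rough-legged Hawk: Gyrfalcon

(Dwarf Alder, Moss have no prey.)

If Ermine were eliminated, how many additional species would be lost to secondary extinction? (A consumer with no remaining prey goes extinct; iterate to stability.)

0

Remove Ermine.
Every predator of it retains at least one other prey: Gyrfalcon still has Rough-legged Hawk, Arctic Fox.
No consumer loses all prey, so no secondary extinctions occur.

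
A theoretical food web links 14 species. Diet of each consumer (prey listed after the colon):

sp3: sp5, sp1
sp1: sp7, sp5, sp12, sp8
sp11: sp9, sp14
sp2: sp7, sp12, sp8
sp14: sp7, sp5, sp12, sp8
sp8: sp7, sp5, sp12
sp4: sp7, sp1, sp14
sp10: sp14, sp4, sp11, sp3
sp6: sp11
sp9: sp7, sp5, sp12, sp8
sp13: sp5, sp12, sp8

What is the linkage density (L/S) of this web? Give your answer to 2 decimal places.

There are L = 33 links among S = 14 species.
L/S = 33/14 = 2.3571 ≈ 2.36.

L/S = 2.36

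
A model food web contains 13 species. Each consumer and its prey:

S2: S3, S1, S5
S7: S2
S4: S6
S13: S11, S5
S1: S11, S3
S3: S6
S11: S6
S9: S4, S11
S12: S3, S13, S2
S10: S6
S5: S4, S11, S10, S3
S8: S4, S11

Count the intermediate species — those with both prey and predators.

8

Intermediate species (has both prey and predators): S4, S11, S10, S3, S1, S5, S13, S2.
Count: 8.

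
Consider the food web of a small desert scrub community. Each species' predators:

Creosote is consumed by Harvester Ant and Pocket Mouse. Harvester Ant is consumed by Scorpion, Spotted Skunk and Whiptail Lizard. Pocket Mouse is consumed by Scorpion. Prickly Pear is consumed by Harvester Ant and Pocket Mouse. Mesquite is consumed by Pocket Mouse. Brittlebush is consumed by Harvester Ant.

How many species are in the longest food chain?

One longest chain: Creosote → Harvester Ant → Whiptail Lizard.
It has 3 species and 2 links.

3 species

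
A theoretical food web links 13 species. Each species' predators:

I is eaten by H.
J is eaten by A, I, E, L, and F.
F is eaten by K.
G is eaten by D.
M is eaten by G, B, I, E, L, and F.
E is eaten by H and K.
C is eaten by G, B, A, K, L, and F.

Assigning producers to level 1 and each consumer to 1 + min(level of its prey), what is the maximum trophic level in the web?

3

Producers (level 1): M, J, C.
Following each consumer down to its lowest-level prey: M → G → D (levels 1 through 3).
All prey of D (G 2) are at level 2 or above, so D is at level 1 + 2 = 3.
Every consumer has at least one prey at level 2 or below, so none exceeds level 3.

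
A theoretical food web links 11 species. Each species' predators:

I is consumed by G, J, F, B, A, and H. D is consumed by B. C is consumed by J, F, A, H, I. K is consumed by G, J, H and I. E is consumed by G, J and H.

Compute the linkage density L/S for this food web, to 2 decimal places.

L/S = 1.73

There are L = 19 links among S = 11 species.
L/S = 19/11 = 1.7273 ≈ 1.73.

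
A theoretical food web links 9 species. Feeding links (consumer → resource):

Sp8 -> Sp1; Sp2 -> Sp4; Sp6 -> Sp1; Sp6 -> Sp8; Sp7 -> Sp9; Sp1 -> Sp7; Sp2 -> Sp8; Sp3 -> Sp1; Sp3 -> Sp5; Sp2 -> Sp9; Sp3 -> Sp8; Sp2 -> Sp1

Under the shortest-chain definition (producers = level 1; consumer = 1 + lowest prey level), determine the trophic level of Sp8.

Sp9 is a producer → level 1.
Sp7 eats Sp9 → level 2.
Sp1 eats Sp7 → level 3.
Sp8 eats Sp1 → level 4.
No prey of Sp8 is below level 3, so 4 is the minimum.

Trophic level 4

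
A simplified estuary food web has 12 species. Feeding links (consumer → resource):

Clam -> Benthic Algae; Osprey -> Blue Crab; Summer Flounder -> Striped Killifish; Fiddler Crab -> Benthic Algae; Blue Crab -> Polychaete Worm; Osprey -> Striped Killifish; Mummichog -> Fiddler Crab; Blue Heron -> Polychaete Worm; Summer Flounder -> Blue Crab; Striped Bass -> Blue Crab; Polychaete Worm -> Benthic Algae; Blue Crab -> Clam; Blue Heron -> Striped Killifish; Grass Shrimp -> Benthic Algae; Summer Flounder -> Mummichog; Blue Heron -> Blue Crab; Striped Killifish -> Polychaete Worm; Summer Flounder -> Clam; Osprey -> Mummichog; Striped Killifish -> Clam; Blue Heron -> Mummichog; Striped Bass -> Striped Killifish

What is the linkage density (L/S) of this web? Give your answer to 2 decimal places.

L/S = 1.83

There are L = 22 links among S = 12 species.
L/S = 22/12 = 1.8333 ≈ 1.83.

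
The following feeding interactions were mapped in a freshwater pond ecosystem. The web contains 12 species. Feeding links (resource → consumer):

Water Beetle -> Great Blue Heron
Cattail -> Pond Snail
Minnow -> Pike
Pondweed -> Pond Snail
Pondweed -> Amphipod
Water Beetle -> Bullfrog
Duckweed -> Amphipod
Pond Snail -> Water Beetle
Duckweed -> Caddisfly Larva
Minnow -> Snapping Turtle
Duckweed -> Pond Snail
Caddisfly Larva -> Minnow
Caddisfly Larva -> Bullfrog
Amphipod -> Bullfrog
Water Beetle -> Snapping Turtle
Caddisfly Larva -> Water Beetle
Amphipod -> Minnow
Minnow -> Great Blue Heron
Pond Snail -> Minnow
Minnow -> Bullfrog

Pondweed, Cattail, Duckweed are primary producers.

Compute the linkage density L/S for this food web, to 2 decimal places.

L/S = 1.67

There are L = 20 links among S = 12 species.
L/S = 20/12 = 1.6667 ≈ 1.67.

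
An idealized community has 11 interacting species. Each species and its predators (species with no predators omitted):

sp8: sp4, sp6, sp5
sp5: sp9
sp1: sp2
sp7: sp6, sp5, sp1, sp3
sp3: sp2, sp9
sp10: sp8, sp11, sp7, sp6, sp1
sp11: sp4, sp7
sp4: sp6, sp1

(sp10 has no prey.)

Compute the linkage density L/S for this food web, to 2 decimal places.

There are L = 20 links among S = 11 species.
L/S = 20/11 = 1.8182 ≈ 1.82.

L/S = 1.82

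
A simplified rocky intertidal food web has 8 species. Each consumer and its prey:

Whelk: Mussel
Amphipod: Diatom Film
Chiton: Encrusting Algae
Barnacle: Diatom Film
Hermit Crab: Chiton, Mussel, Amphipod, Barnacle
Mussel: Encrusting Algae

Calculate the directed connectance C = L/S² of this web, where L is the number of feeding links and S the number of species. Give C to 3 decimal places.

The web has S = 8 species and L = 9 feeding links.
C = L / S² = 9 / 64 = 0.1406 ≈ 0.141.

C = 0.141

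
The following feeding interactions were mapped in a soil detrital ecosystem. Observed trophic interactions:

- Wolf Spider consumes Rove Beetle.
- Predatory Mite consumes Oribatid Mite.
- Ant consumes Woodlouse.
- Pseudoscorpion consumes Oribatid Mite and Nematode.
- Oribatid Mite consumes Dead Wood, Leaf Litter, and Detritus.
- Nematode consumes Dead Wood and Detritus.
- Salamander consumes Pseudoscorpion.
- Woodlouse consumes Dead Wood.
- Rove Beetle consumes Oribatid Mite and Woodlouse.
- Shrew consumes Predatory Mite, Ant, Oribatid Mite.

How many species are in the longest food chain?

One longest chain: Detritus → Oribatid Mite → Pseudoscorpion → Salamander.
It has 4 species and 3 links.

4 species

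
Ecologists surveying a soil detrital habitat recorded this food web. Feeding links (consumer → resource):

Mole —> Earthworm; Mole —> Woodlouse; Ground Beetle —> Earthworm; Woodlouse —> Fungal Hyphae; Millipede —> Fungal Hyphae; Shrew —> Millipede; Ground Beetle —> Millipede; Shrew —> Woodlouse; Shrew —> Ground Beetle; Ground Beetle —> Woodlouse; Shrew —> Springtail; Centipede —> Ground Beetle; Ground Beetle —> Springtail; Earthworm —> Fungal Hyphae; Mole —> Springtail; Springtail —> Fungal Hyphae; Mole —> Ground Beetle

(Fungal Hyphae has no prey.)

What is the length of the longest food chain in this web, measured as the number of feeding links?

One longest chain: Fungal Hyphae → Millipede → Ground Beetle → Shrew.
It has 4 species and 3 links.

3 links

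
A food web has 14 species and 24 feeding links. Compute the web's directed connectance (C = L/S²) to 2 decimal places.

The web has S = 14 species and L = 24 feeding links.
C = L / S² = 24 / 196 = 0.1224 ≈ 0.12.

C = 0.12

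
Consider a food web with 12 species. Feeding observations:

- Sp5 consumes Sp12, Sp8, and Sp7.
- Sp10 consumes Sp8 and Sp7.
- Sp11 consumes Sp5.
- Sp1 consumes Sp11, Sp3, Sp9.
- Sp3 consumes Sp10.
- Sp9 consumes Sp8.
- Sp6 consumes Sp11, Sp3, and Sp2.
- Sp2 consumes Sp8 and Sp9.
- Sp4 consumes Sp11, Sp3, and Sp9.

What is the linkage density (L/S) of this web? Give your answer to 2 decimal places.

L/S = 1.58

There are L = 19 links among S = 12 species.
L/S = 19/12 = 1.5833 ≈ 1.58.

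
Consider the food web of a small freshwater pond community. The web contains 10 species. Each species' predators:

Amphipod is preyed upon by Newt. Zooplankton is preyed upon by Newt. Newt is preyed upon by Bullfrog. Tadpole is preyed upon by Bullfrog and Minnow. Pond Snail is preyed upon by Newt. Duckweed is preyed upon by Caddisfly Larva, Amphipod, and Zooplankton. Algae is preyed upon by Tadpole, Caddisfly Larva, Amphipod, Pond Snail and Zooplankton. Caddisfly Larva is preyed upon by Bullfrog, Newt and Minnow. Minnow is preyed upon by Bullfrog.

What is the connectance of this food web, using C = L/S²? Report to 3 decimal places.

The web has S = 10 species and L = 18 feeding links.
C = L / S² = 18 / 100 = 0.1800 ≈ 0.180.

C = 0.180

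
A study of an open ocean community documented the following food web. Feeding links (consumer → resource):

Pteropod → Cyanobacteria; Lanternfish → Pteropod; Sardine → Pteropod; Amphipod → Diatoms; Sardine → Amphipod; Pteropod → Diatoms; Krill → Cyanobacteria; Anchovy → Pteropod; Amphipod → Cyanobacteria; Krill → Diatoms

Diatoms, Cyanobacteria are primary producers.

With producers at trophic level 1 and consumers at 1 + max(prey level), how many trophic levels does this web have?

Producers (level 1): Diatoms, Cyanobacteria.
Diatoms → Pteropod → Anchovy gives Anchovy level 3.
No species has a prey at level 3, so no species reaches level 4.

3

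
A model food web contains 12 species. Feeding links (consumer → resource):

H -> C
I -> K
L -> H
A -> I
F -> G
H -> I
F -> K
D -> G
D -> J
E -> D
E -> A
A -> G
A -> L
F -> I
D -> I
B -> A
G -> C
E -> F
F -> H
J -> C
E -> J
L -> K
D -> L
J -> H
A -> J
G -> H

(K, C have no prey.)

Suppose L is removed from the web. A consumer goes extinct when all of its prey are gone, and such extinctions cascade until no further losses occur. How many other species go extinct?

Remove L.
Every predator of it retains at least one other prey: D still has I, J, G; A still has I, J, G.
No consumer loses all prey, so no secondary extinctions occur.

0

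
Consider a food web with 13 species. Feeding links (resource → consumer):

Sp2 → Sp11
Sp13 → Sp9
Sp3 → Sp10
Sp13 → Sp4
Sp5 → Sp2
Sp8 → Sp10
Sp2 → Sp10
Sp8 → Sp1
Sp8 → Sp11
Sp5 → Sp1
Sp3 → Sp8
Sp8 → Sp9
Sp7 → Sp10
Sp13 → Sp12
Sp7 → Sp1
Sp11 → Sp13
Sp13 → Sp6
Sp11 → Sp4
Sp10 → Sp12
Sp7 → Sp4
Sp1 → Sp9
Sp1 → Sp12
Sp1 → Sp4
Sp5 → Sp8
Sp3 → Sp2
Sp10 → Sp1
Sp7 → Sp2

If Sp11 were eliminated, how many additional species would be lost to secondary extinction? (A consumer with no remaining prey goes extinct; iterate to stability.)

Remove Sp11.
Round 1: Sp13 (all prey gone) → extinct.
Round 2: Sp6 (all prey gone) → extinct.
No further losses. Total secondary extinctions: 2.

2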